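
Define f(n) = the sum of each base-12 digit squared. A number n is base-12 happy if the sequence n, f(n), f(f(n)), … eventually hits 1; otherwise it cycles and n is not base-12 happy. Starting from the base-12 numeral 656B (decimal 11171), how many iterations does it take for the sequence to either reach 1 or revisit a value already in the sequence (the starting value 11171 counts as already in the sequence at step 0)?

11171 = (6,5,6,11)_12 → 218
218 = (1,6,2)_12 → 41
41 = (3,5)_12 → 34
34 = (2,10)_12 → 104
104 = (8,8)_12 → 128
128 = (10,8)_12 → 164
164 = (1,1,8)_12 → 66
66 = (5,6)_12 → 61
61 = (5,1)_12 → 26
26 = (2,2)_12 → 8
8 = (8)_12 → 64
64 = (5,4)_12 → 41  — 41 repeats.
That took 12 steps.

12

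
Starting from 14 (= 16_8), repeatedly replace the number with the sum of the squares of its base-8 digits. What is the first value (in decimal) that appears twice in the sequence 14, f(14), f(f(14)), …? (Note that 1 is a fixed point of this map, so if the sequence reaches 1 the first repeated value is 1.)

26

14 = (1,6)_8 → 1² + 6² = 37
37 = (4,5)_8 → 4² + 5² = 41
41 = (5,1)_8 → 5² + 1² = 26
26 = (3,2)_8 → 3² + 2² = 13
13 = (1,5)_8 → 1² + 5² = 26  — 26 already appeared earlier.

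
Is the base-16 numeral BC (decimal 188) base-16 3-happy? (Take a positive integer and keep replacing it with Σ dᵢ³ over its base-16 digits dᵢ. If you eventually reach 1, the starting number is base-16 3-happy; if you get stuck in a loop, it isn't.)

188 = (11,12)_16 → 11³ + 12³ = 3059
3059 = (11,15,3)_16 → 11³ + 15³ + 3³ = 4733
4733 = (1,2,7,13)_16 → 1³ + 2³ + 7³ + 13³ = 2549
2549 = (9,15,5)_16 → 9³ + 15³ + 5³ = 4229
4229 = (1,0,8,5)_16 → 1³ + 0³ + 8³ + 5³ = 638
638 = (2,7,14)_16 → 2³ + 7³ + 14³ = 3095
3095 = (12,1,7)_16 → 12³ + 1³ + 7³ = 2072
2072 = (8,1,8)_16 → 8³ + 1³ + 8³ = 1025
1025 = (4,0,1)_16 → 4³ + 0³ + 1³ = 65
65 = (4,1)_16 → 4³ + 1³ = 65  — 65 already seen; the sequence cycles without reaching 1.

not base-16 3-happy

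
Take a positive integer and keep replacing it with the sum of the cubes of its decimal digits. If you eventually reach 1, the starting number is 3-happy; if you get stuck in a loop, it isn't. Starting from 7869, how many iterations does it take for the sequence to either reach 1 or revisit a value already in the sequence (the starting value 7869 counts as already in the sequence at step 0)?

7869 → 1800
1800 → 513
513 → 153
153 → 153  — 153 repeats.
That took 4 steps.

4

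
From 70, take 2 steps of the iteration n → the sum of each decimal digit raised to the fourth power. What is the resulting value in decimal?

273

70 → 7⁴ + 0⁴ = 2401 + 0 = 2401
2401 → 2⁴ + 4⁴ + 0⁴ + 1⁴ = 16 + 256 + 0 + 1 = 273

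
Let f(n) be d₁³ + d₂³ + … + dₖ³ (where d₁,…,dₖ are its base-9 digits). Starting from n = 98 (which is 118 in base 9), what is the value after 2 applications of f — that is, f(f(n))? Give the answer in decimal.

98 = (1,1,8)_9 → 1³ + 1³ + 8³ = 1 + 1 + 512 = 514
514 = (6,3,1)_9 → 6³ + 3³ + 1³ = 216 + 27 + 1 = 244

244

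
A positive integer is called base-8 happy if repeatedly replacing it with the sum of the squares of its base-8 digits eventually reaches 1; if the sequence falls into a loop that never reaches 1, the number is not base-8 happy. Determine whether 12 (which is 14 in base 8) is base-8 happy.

12 = (1,4)_8 → 1² + 4² = 17
17 = (2,1)_8 → 2² + 1² = 5
5 = (5)_8 → 5² = 25
25 = (3,1)_8 → 3² + 1² = 10
10 = (1,2)_8 → 1² + 2² = 5  — 5 already seen; the sequence cycles without reaching 1.

not base-8 happy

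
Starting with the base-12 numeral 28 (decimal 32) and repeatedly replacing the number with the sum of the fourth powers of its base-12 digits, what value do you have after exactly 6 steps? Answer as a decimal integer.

16833

32 = (2,8)_12 → 2⁴ + 8⁴ = 4112
4112 = (2,4,6,8)_12 → 2⁴ + 4⁴ + 6⁴ + 8⁴ = 5664
5664 = (3,3,4,0)_12 → 3⁴ + 3⁴ + 4⁴ + 0⁴ = 418
418 = (2,10,10)_12 → 2⁴ + 10⁴ + 10⁴ = 20016
20016 = (11,7,0,0)_12 → 11⁴ + 7⁴ + 0⁴ + 0⁴ = 17042
17042 = (9,10,4,2)_12 → 9⁴ + 10⁴ + 4⁴ + 2⁴ = 16833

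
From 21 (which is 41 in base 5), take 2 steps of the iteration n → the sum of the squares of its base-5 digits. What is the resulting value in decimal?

21 = (4,1)_5 → 4² + 1² = 17
17 = (3,2)_5 → 3² + 2² = 13

13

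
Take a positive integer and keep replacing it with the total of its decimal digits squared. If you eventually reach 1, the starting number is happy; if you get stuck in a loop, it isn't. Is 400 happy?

400 → 4² + 0² + 0² = 16 + 0 + 0 = 16
16 → 1² + 6² = 1 + 36 = 37
37 → 3² + 7² = 9 + 49 = 58
58 → 5² + 8² = 25 + 64 = 89
89 → 8² + 9² = 64 + 81 = 145
145 → 1² + 4² + 5² = 1 + 16 + 25 = 42
42 → 4² + 2² = 16 + 4 = 20
20 → 2² + 0² = 4 + 0 = 4
4 → 4² = 16  — 16 already seen; the sequence cycles without reaching 1.

not happy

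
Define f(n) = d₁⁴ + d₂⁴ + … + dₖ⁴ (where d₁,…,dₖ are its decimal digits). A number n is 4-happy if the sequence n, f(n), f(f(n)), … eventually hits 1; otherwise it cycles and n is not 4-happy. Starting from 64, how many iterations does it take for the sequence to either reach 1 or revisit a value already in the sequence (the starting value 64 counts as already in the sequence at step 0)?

64 → 6⁴ + 4⁴ = 1296 + 256 = 1552
1552 → 1⁴ + 5⁴ + 5⁴ + 2⁴ = 1 + 625 + 625 + 16 = 1267
1267 → 1⁴ + 2⁴ + 6⁴ + 7⁴ = 1 + 16 + 1296 + 2401 = 3714
3714 → 3⁴ + 7⁴ + 1⁴ + 4⁴ = 81 + 2401 + 1 + 256 = 2739
2739 → 2⁴ + 7⁴ + 3⁴ + 9⁴ = 16 + 2401 + 81 + 6561 = 9059
9059 → 9⁴ + 0⁴ + 5⁴ + 9⁴ = 6561 + 0 + 625 + 6561 = 13747
13747 → 1⁴ + 3⁴ + 7⁴ + 4⁴ + 7⁴ = 1 + 81 + 2401 + 256 + 2401 = 5140
5140 → 5⁴ + 1⁴ + 4⁴ + 0⁴ = 625 + 1 + 256 + 0 = 882
882 → 8⁴ + 8⁴ + 2⁴ = 4096 + 4096 + 16 = 8208
8208 → 8⁴ + 2⁴ + 0⁴ + 8⁴ = 4096 + 16 + 0 + 4096 = 8208  — 8208 repeats.
That took 10 steps.

10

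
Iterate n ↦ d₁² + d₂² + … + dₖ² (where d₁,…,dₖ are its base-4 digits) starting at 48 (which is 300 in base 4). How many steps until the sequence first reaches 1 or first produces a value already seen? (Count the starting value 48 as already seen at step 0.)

48 = (3,0,0)_4 → 3² + 0² + 0² = 9
9 = (2,1)_4 → 2² + 1² = 5
5 = (1,1)_4 → 1² + 1² = 2
2 = (2)_4 → 2² = 4
4 = (1,0)_4 → 1² + 0² = 1  — reached 1.
That took 5 steps.

5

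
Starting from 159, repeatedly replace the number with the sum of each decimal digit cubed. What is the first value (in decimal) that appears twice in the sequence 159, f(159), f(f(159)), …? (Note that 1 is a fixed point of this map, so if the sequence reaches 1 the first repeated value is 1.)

159 → 1³ + 5³ + 9³ = 1 + 125 + 729 = 855
855 → 8³ + 5³ + 5³ = 512 + 125 + 125 = 762
762 → 7³ + 6³ + 2³ = 343 + 216 + 8 = 567
567 → 5³ + 6³ + 7³ = 125 + 216 + 343 = 684
684 → 6³ + 8³ + 4³ = 216 + 512 + 64 = 792
792 → 7³ + 9³ + 2³ = 343 + 729 + 8 = 1080
1080 → 1³ + 0³ + 8³ + 0³ = 1 + 0 + 512 + 0 = 513
513 → 5³ + 1³ + 3³ = 125 + 1 + 27 = 153
153 → 1³ + 5³ + 3³ = 1 + 125 + 27 = 153  — 153 already appeared earlier.

153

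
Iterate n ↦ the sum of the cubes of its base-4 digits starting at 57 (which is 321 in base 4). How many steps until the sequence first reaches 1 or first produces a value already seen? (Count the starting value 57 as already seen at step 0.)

3

57 = (3,2,1)_4 → 36
36 = (2,1,0)_4 → 9
9 = (2,1)_4 → 9  — 9 repeats.
That took 3 steps.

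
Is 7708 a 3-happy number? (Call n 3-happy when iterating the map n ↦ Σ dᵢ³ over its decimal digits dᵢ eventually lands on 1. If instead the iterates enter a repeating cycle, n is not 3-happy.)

7708 → 7³ + 7³ + 0³ + 8³ = 343 + 343 + 0 + 512 = 1198
1198 → 1³ + 1³ + 9³ + 8³ = 1 + 1 + 729 + 512 = 1243
1243 → 1³ + 2³ + 4³ + 3³ = 1 + 8 + 64 + 27 = 100
100 → 1³ + 0³ + 0³ = 1 + 0 + 0 = 1  — reached 1.

3-happy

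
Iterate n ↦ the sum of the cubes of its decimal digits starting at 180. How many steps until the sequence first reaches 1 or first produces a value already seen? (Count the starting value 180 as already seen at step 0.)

180 → 1³ + 8³ + 0³ = 513
513 → 5³ + 1³ + 3³ = 153
153 → 1³ + 5³ + 3³ = 153  — 153 repeats.
That took 3 steps.

3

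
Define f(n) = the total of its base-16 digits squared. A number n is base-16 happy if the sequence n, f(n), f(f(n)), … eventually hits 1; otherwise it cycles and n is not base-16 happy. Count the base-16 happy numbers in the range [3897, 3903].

3897: 3897 → 315 → 131 → 73 → 97 → 37 → 29 → 170 → 200 → 208 → 169 → 181 → 146 → 85 → 50 → 13 → 169  — not base-16 happy
3898: 3898 → 334 → 213 → 194 → 148 → 97 → 37 → 29 → 170 → 200 → 208 → 169 → 181 → 146 → 85 → 50 → 13 → 169  — not base-16 happy
3899: 3899 → 355 → 46 → 200 → 208 → 169 → 181 → 146 → 85 → 50 → 13 → 169  — not base-16 happy
3900: 3900 → 378 → 150 → 117 → 74 → 116 → 65 → 17 → 2 → 4 → 16 → 1  — base-16 happy
3901: 3901 → 403 → 91 → 146 → 85 → 50 → 13 → 169 → 181 → 146  — not base-16 happy
3902: 3902 → 430 → 297 → 86 → 61 → 178 → 125 → 218 → 269 → 170 → 200 → 208 → 169 → 181 → 146 → 85 → 50 → 13 → 169  — not base-16 happy
3903: 3903 → 459 → 266 → 101 → 61 → 178 → 125 → 218 → 269 → 170 → 200 → 208 → 169 → 181 → 146 → 85 → 50 → 13 → 169  — not base-16 happy
base-16 happy: 3900

1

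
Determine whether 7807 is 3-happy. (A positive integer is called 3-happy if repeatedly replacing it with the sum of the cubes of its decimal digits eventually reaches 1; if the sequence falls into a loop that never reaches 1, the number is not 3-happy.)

3-happy

7807 → 7³ + 8³ + 0³ + 7³ = 343 + 512 + 0 + 343 = 1198
1198 → 1³ + 1³ + 9³ + 8³ = 1 + 1 + 729 + 512 = 1243
1243 → 1³ + 2³ + 4³ + 3³ = 1 + 8 + 64 + 27 = 100
100 → 1³ + 0³ + 0³ = 1 + 0 + 0 = 1  — reached 1.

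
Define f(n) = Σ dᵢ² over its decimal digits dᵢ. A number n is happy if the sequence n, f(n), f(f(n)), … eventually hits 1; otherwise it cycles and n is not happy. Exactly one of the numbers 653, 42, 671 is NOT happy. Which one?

653: 653 → 70 → 49 → 97 → 130 → 10 → 1  — reaches 1 (happy)
42: 42 → 20 → 4 → 16 → 37 → 58 → 89 → 145 → 42  — repeats 42 (not happy)
671: 671 → 86 → 100 → 1  — reaches 1 (happy)

42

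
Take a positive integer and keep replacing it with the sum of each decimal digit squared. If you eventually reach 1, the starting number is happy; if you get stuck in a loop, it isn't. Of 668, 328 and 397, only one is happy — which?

668: 668 → 136 → 46 → 52 → 29 → 85 → 89 → 145 → 42 → 20 → 4 → 16 → 37 → 58 → 89  — repeats 89 (not happy)
328: 328 → 77 → 98 → 145 → 42 → 20 → 4 → 16 → 37 → 58 → 89 → 145  — repeats 145 (not happy)
397: 397 → 139 → 91 → 82 → 68 → 100 → 1  — reaches 1 (happy)

397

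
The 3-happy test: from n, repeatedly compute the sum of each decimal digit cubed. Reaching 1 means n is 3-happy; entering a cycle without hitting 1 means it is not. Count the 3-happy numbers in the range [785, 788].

785: 785 → 980 → 1241 → 74 → 407 → 407  (repeats 407)
786: 786 → 1071 → 345 → 216 → 225 → 141 → 66 → 432 → 99 → 1458 → 702 → 351 → 153 → 153  (repeats 153)
787: 787 → 1198 → 1243 → 100 → 1  (reaches 1)
788: 788 → 1367 → 587 → 980 → 1241 → 74 → 407 → 407  (repeats 407)
3-happy: 787

1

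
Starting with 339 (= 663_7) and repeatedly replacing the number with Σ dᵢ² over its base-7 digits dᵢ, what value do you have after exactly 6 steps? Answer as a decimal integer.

45

339 = (6,6,3)_7 → 6² + 6² + 3² = 81
81 = (1,4,4)_7 → 1² + 4² + 4² = 33
33 = (4,5)_7 → 4² + 5² = 41
41 = (5,6)_7 → 5² + 6² = 61
61 = (1,1,5)_7 → 1² + 1² + 5² = 27
27 = (3,6)_7 → 3² + 6² = 45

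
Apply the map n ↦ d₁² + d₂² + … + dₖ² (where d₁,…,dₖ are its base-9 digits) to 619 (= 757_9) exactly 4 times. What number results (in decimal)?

619 = (7,5,7)_9 → 7² + 5² + 7² = 123
123 = (1,4,6)_9 → 1² + 4² + 6² = 53
53 = (5,8)_9 → 5² + 8² = 89
89 = (1,0,8)_9 → 1² + 0² + 8² = 65

65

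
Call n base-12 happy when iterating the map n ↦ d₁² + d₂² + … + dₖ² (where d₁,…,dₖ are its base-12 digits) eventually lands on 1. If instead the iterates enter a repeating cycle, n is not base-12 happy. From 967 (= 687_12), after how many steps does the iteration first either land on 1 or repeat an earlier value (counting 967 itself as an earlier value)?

12

967 = (6,8,7)_12 → 6² + 8² + 7² = 36 + 64 + 49 = 149
149 = (1,0,5)_12 → 1² + 0² + 5² = 1 + 0 + 25 = 26
26 = (2,2)_12 → 2² + 2² = 4 + 4 = 8
8 = (8)_12 → 8² = 64
64 = (5,4)_12 → 5² + 4² = 25 + 16 = 41
41 = (3,5)_12 → 3² + 5² = 9 + 25 = 34
34 = (2,10)_12 → 2² + 10² = 4 + 100 = 104
104 = (8,8)_12 → 8² + 8² = 64 + 64 = 128
128 = (10,8)_12 → 10² + 8² = 100 + 64 = 164
164 = (1,1,8)_12 → 1² + 1² + 8² = 1 + 1 + 64 = 66
66 = (5,6)_12 → 5² + 6² = 25 + 36 = 61
61 = (5,1)_12 → 5² + 1² = 25 + 1 = 26  — 26 repeats.
That took 12 steps.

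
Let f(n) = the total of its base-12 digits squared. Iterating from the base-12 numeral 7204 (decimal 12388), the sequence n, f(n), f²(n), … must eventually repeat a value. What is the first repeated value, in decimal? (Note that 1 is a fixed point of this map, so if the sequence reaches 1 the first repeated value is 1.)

164

12388 = (7,2,0,4)_12 → 69
69 = (5,9)_12 → 106
106 = (8,10)_12 → 164
164 = (1,1,8)_12 → 66
66 = (5,6)_12 → 61
61 = (5,1)_12 → 26
26 = (2,2)_12 → 8
8 = (8)_12 → 64
64 = (5,4)_12 → 41
41 = (3,5)_12 → 34
34 = (2,10)_12 → 104
104 = (8,8)_12 → 128
128 = (10,8)_12 → 164  — 164 already appeared earlier.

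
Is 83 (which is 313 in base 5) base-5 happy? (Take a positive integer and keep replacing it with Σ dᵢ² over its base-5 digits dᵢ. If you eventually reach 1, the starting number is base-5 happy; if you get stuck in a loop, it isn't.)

83 = (3,1,3)_5 → 3² + 1² + 3² = 19
19 = (3,4)_5 → 3² + 4² = 25
25 = (1,0,0)_5 → 1² + 0² + 0² = 1  — reached 1.

base-5 happy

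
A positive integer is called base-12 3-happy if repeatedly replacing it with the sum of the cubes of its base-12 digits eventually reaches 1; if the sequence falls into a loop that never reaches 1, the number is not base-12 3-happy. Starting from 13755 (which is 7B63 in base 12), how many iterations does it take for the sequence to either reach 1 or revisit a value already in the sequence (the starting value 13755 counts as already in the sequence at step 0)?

12

13755 = (7,11,6,3)_12 → 7³ + 11³ + 6³ + 3³ = 1917
1917 = (1,1,3,9)_12 → 1³ + 1³ + 3³ + 9³ = 758
758 = (5,3,2)_12 → 5³ + 3³ + 2³ = 160
160 = (1,1,4)_12 → 1³ + 1³ + 4³ = 66
66 = (5,6)_12 → 5³ + 6³ = 341
341 = (2,4,5)_12 → 2³ + 4³ + 5³ = 197
197 = (1,4,5)_12 → 1³ + 4³ + 5³ = 190
190 = (1,3,10)_12 → 1³ + 3³ + 10³ = 1028
1028 = (7,1,8)_12 → 7³ + 1³ + 8³ = 856
856 = (5,11,4)_12 → 5³ + 11³ + 4³ = 1520
1520 = (10,6,8)_12 → 10³ + 6³ + 8³ = 1728
1728 = (1,0,0,0)_12 → 1³ + 0³ + 0³ + 0³ = 1  — reached 1.
That took 12 steps.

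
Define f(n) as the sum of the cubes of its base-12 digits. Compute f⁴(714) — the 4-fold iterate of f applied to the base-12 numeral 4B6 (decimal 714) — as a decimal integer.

1217

714 = (4,11,6)_12 → 4³ + 11³ + 6³ = 64 + 1331 + 216 = 1611
1611 = (11,2,3)_12 → 11³ + 2³ + 3³ = 1331 + 8 + 27 = 1366
1366 = (9,5,10)_12 → 9³ + 5³ + 10³ = 729 + 125 + 1000 = 1854
1854 = (1,0,10,6)_12 → 1³ + 0³ + 10³ + 6³ = 1 + 0 + 1000 + 216 = 1217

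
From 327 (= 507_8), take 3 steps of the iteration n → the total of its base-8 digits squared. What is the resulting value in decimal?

327 = (5,0,7)_8 → 5² + 0² + 7² = 25 + 0 + 49 = 74
74 = (1,1,2)_8 → 1² + 1² + 2² = 1 + 1 + 4 = 6
6 = (6)_8 → 6² = 36

36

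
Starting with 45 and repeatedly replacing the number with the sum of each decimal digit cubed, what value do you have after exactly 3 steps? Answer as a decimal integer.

81

45 → 4³ + 5³ = 189
189 → 1³ + 8³ + 9³ = 1242
1242 → 1³ + 2³ + 4³ + 2³ = 81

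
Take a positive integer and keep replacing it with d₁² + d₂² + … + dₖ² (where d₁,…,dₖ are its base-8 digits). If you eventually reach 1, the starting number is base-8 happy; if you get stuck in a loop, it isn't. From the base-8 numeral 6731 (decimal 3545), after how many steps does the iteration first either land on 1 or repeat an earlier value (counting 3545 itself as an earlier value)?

12

3545 = (6,7,3,1)_8 → 6² + 7² + 3² + 1² = 95
95 = (1,3,7)_8 → 1² + 3² + 7² = 59
59 = (7,3)_8 → 7² + 3² = 58
58 = (7,2)_8 → 7² + 2² = 53
53 = (6,5)_8 → 6² + 5² = 61
61 = (7,5)_8 → 7² + 5² = 74
74 = (1,1,2)_8 → 1² + 1² + 2² = 6
6 = (6)_8 → 6² = 36
36 = (4,4)_8 → 4² + 4² = 32
32 = (4,0)_8 → 4² + 0² = 16
16 = (2,0)_8 → 2² + 0² = 4
4 = (4)_8 → 4² = 16  — 16 repeats.
That took 12 steps.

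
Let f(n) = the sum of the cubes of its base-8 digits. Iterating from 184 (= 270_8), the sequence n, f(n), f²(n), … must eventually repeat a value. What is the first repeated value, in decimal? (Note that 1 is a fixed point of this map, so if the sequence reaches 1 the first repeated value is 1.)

184 = (2,7,0)_8 → 351
351 = (5,3,7)_8 → 495
495 = (7,5,7)_8 → 811
811 = (1,4,5,3)_8 → 217
217 = (3,3,1)_8 → 55
55 = (6,7)_8 → 559
559 = (1,0,5,7)_8 → 469
469 = (7,2,5)_8 → 476
476 = (7,3,4)_8 → 434
434 = (6,6,2)_8 → 440
440 = (6,7,0)_8 → 559  — 559 already appeared earlier.

559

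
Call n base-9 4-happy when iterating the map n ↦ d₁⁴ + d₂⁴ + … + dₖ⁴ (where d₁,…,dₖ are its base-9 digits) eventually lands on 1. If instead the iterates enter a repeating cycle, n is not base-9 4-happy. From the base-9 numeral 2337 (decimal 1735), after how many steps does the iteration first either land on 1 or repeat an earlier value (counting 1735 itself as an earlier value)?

6

1735 = (2,3,3,7)_9 → 2⁴ + 3⁴ + 3⁴ + 7⁴ = 16 + 81 + 81 + 2401 = 2579
2579 = (3,4,7,5)_9 → 3⁴ + 4⁴ + 7⁴ + 5⁴ = 81 + 256 + 2401 + 625 = 3363
3363 = (4,5,4,6)_9 → 4⁴ + 5⁴ + 4⁴ + 6⁴ = 256 + 625 + 256 + 1296 = 2433
2433 = (3,3,0,3)_9 → 3⁴ + 3⁴ + 0⁴ + 3⁴ = 81 + 81 + 0 + 81 = 243
243 = (3,0,0)_9 → 3⁴ + 0⁴ + 0⁴ = 81 + 0 + 0 = 81
81 = (1,0,0)_9 → 1⁴ + 0⁴ + 0⁴ = 1 + 0 + 0 = 1  — reached 1.
That took 6 steps.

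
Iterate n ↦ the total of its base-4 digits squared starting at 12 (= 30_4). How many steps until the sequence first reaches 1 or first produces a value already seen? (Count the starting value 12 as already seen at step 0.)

12 = (3,0)_4 → 9
9 = (2,1)_4 → 5
5 = (1,1)_4 → 2
2 = (2)_4 → 4
4 = (1,0)_4 → 1  — reached 1.
That took 5 steps.

5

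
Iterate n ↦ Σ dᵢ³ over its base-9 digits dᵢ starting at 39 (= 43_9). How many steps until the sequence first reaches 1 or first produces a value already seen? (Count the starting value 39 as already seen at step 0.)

4

39 = (4,3)_9 → 4³ + 3³ = 64 + 27 = 91
91 = (1,1,1)_9 → 1³ + 1³ + 1³ = 1 + 1 + 1 = 3
3 = (3)_9 → 3³ = 27
27 = (3,0)_9 → 3³ + 0³ = 27 + 0 = 27  — 27 repeats.
That took 4 steps.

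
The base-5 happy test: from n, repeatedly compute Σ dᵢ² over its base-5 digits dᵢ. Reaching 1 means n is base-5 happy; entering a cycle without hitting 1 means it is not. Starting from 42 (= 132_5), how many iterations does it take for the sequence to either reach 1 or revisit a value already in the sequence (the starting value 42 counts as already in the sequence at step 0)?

6

42 = (1,3,2)_5 → 1² + 3² + 2² = 14
14 = (2,4)_5 → 2² + 4² = 20
20 = (4,0)_5 → 4² + 0² = 16
16 = (3,1)_5 → 3² + 1² = 10
10 = (2,0)_5 → 2² + 0² = 4
4 = (4)_5 → 4² = 16  — 16 repeats.
That took 6 steps.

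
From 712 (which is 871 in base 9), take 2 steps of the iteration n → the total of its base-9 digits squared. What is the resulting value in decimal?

46

712 = (8,7,1)_9 → 114
114 = (1,3,6)_9 → 46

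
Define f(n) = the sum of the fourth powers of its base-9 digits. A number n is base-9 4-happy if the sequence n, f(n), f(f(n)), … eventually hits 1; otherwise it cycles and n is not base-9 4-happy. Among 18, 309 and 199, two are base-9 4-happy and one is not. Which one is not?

18

18: 18 → 16 → 2402 → 4818 → 2258 → 6578 → 4098 → 1956 → 1394 → 8194 → 290 → 722 → 8208 → 114 → 1378 → 4098  — repeats 4098 (not base-9 4-happy)
309: 309 → 2563 → 3363 → 2433 → 243 → 81 → 1  — reaches 1 (base-9 4-happy)
199: 199 → 273 → 243 → 81 → 1  — reaches 1 (base-9 4-happy)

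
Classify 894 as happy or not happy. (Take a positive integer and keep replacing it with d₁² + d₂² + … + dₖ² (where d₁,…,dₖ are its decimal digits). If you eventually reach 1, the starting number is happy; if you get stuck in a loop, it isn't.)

894 → 8² + 9² + 4² = 161
161 → 1² + 6² + 1² = 38
38 → 3² + 8² = 73
73 → 7² + 3² = 58
58 → 5² + 8² = 89
89 → 8² + 9² = 145
145 → 1² + 4² + 5² = 42
42 → 4² + 2² = 20
20 → 2² + 0² = 4
4 → 4² = 16
16 → 1² + 6² = 37
37 → 3² + 7² = 58  — 58 already seen; the sequence cycles without reaching 1.

not happy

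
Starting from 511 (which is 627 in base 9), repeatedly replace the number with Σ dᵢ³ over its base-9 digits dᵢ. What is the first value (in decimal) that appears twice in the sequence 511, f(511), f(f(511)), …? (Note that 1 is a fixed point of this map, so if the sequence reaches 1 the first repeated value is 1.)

511 = (6,2,7)_9 → 6³ + 2³ + 7³ = 567
567 = (7,0,0)_9 → 7³ + 0³ + 0³ = 343
343 = (4,2,1)_9 → 4³ + 2³ + 1³ = 73
73 = (8,1)_9 → 8³ + 1³ = 513
513 = (6,3,0)_9 → 6³ + 3³ + 0³ = 243
243 = (3,0,0)_9 → 3³ + 0³ + 0³ = 27
27 = (3,0)_9 → 3³ + 0³ = 27  — 27 already appeared earlier.

27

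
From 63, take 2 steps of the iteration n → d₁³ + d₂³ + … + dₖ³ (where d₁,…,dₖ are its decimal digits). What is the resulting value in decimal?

63 → 6³ + 3³ = 243
243 → 2³ + 4³ + 3³ = 99

99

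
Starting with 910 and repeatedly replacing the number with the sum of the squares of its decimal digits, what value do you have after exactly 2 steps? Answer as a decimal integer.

68

910 → 82
82 → 68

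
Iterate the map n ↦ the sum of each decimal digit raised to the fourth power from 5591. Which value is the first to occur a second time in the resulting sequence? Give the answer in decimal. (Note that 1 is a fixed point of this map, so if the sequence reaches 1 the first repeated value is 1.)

5591 → 5⁴ + 5⁴ + 9⁴ + 1⁴ = 625 + 625 + 6561 + 1 = 7812
7812 → 7⁴ + 8⁴ + 1⁴ + 2⁴ = 2401 + 4096 + 1 + 16 = 6514
6514 → 6⁴ + 5⁴ + 1⁴ + 4⁴ = 1296 + 625 + 1 + 256 = 2178
2178 → 2⁴ + 1⁴ + 7⁴ + 8⁴ = 16 + 1 + 2401 + 4096 = 6514  — 6514 already appeared earlier.

6514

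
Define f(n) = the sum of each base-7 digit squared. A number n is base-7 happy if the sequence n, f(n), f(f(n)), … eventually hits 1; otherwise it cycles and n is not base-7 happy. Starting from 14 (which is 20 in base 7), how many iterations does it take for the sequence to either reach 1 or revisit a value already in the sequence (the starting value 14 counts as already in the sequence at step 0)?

5

14 = (2,0)_7 → 2² + 0² = 4 + 0 = 4
4 = (4)_7 → 4² = 16
16 = (2,2)_7 → 2² + 2² = 4 + 4 = 8
8 = (1,1)_7 → 1² + 1² = 1 + 1 = 2
2 = (2)_7 → 2² = 4  — 4 repeats.
That took 5 steps.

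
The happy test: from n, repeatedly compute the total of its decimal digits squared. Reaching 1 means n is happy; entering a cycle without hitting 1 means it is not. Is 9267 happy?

not happy

9267 → 9² + 2² + 6² + 7² = 81 + 4 + 36 + 49 = 170
170 → 1² + 7² + 0² = 1 + 49 + 0 = 50
50 → 5² + 0² = 25 + 0 = 25
25 → 2² + 5² = 4 + 25 = 29
29 → 2² + 9² = 4 + 81 = 85
85 → 8² + 5² = 64 + 25 = 89
89 → 8² + 9² = 64 + 81 = 145
145 → 1² + 4² + 5² = 1 + 16 + 25 = 42
42 → 4² + 2² = 16 + 4 = 20
20 → 2² + 0² = 4 + 0 = 4
4 → 4² = 16
16 → 1² + 6² = 1 + 36 = 37
37 → 3² + 7² = 9 + 49 = 58
58 → 5² + 8² = 25 + 64 = 89  — 89 already seen; the sequence cycles without reaching 1.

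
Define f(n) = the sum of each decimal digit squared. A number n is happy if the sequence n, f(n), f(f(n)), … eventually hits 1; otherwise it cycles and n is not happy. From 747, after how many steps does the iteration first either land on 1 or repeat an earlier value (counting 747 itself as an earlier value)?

13

747 → 7² + 4² + 7² = 49 + 16 + 49 = 114
114 → 1² + 1² + 4² = 1 + 1 + 16 = 18
18 → 1² + 8² = 1 + 64 = 65
65 → 6² + 5² = 36 + 25 = 61
61 → 6² + 1² = 36 + 1 = 37
37 → 3² + 7² = 9 + 49 = 58
58 → 5² + 8² = 25 + 64 = 89
89 → 8² + 9² = 64 + 81 = 145
145 → 1² + 4² + 5² = 1 + 16 + 25 = 42
42 → 4² + 2² = 16 + 4 = 20
20 → 2² + 0² = 4 + 0 = 4
4 → 4² = 16
16 → 1² + 6² = 1 + 36 = 37  — 37 repeats.
That took 13 steps.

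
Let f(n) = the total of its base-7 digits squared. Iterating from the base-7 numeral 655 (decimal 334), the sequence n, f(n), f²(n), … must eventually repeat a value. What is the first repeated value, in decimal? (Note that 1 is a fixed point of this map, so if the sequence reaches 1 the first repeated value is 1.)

334 = (6,5,5)_7 → 6² + 5² + 5² = 36 + 25 + 25 = 86
86 = (1,5,2)_7 → 1² + 5² + 2² = 1 + 25 + 4 = 30
30 = (4,2)_7 → 4² + 2² = 16 + 4 = 20
20 = (2,6)_7 → 2² + 6² = 4 + 36 = 40
40 = (5,5)_7 → 5² + 5² = 25 + 25 = 50
50 = (1,0,1)_7 → 1² + 0² + 1² = 1 + 0 + 1 = 2
2 = (2)_7 → 2² = 4
4 = (4)_7 → 4² = 16
16 = (2,2)_7 → 2² + 2² = 4 + 4 = 8
8 = (1,1)_7 → 1² + 1² = 1 + 1 = 2  — 2 already appeared earlier.

2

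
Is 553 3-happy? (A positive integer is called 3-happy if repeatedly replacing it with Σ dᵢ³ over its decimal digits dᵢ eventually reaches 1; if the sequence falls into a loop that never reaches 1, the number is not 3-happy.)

not 3-happy

553 → 5³ + 5³ + 3³ = 277
277 → 2³ + 7³ + 7³ = 694
694 → 6³ + 9³ + 4³ = 1009
1009 → 1³ + 0³ + 0³ + 9³ = 730
730 → 7³ + 3³ + 0³ = 370
370 → 3³ + 7³ + 0³ = 370  — 370 already seen; the sequence cycles without reaching 1.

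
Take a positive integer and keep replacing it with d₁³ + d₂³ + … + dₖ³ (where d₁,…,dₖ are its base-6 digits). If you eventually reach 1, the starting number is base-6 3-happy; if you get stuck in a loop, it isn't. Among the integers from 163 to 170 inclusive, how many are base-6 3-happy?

4

163: 163 → 92 → 43 → 3 → 27 → 91 → 36 → 1  — base-6 3-happy
164: 164 → 99 → 99  — not base-6 3-happy
165: 165 → 118 → 92 → 43 → 3 → 27 → 91 → 36 → 1  — base-6 3-happy
166: 166 → 155 → 190 → 190  — not base-6 3-happy
167: 167 → 216 → 1  — base-6 3-happy
168: 168 → 128 → 62 → 73 → 9 → 28 → 128  — not base-6 3-happy
169: 169 → 129 → 81 → 36 → 1  — base-6 3-happy
170: 170 → 136 → 155 → 190 → 190  — not base-6 3-happy
base-6 3-happy: 163, 165, 167, 169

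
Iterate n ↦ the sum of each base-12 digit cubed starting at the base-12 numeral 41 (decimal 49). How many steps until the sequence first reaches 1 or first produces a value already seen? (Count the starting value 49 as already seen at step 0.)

49 = (4,1)_12 → 4³ + 1³ = 64 + 1 = 65
65 = (5,5)_12 → 5³ + 5³ = 125 + 125 = 250
250 = (1,8,10)_12 → 1³ + 8³ + 10³ = 1 + 512 + 1000 = 1513
1513 = (10,6,1)_12 → 10³ + 6³ + 1³ = 1000 + 216 + 1 = 1217
1217 = (8,5,5)_12 → 8³ + 5³ + 5³ = 512 + 125 + 125 = 762
762 = (5,3,6)_12 → 5³ + 3³ + 6³ = 125 + 27 + 216 = 368
368 = (2,6,8)_12 → 2³ + 6³ + 8³ = 8 + 216 + 512 = 736
736 = (5,1,4)_12 → 5³ + 1³ + 4³ = 125 + 1 + 64 = 190
190 = (1,3,10)_12 → 1³ + 3³ + 10³ = 1 + 27 + 1000 = 1028
1028 = (7,1,8)_12 → 7³ + 1³ + 8³ = 343 + 1 + 512 = 856
856 = (5,11,4)_12 → 5³ + 11³ + 4³ = 125 + 1331 + 64 = 1520
1520 = (10,6,8)_12 → 10³ + 6³ + 8³ = 1000 + 216 + 512 = 1728
1728 = (1,0,0,0)_12 → 1³ + 0³ + 0³ + 0³ = 1 + 0 + 0 + 0 = 1  — reached 1.
That took 13 steps.

13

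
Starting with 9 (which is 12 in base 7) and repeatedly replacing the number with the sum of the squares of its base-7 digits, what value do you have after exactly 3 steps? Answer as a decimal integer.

9 = (1,2)_7 → 1² + 2² = 1 + 4 = 5
5 = (5)_7 → 5² = 25
25 = (3,4)_7 → 3² + 4² = 9 + 16 = 25

25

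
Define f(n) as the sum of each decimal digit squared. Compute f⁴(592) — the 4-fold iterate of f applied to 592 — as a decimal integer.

16

592 → 5² + 9² + 2² = 110
110 → 1² + 1² + 0² = 2
2 → 2² = 4
4 → 4² = 16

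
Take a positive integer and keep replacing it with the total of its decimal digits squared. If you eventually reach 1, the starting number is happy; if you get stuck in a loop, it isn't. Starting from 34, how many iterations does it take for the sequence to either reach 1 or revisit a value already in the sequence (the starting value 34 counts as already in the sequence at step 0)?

34 → 3² + 4² = 25
25 → 2² + 5² = 29
29 → 2² + 9² = 85
85 → 8² + 5² = 89
89 → 8² + 9² = 145
145 → 1² + 4² + 5² = 42
42 → 4² + 2² = 20
20 → 2² + 0² = 4
4 → 4² = 16
16 → 1² + 6² = 37
37 → 3² + 7² = 58
58 → 5² + 8² = 89  — 89 repeats.
That took 12 steps.

12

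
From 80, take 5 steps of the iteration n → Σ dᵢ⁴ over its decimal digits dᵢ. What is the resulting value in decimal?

80 → 8⁴ + 0⁴ = 4096 + 0 = 4096
4096 → 4⁴ + 0⁴ + 9⁴ + 6⁴ = 256 + 0 + 6561 + 1296 = 8113
8113 → 8⁴ + 1⁴ + 1⁴ + 3⁴ = 4096 + 1 + 1 + 81 = 4179
4179 → 4⁴ + 1⁴ + 7⁴ + 9⁴ = 256 + 1 + 2401 + 6561 = 9219
9219 → 9⁴ + 2⁴ + 1⁴ + 9⁴ = 6561 + 16 + 1 + 6561 = 13139

13139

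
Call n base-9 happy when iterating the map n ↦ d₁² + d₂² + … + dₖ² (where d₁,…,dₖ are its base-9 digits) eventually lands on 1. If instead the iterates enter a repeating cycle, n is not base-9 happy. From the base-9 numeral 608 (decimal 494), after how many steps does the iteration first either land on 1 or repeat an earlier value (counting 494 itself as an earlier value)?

6

494 = (6,0,8)_9 → 6² + 0² + 8² = 36 + 0 + 64 = 100
100 = (1,2,1)_9 → 1² + 2² + 1² = 1 + 4 + 1 = 6
6 = (6)_9 → 6² = 36
36 = (4,0)_9 → 4² + 0² = 16 + 0 = 16
16 = (1,7)_9 → 1² + 7² = 1 + 49 = 50
50 = (5,5)_9 → 5² + 5² = 25 + 25 = 50  — 50 repeats.
That took 6 steps.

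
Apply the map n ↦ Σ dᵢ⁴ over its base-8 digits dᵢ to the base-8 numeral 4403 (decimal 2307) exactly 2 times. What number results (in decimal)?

2307 = (4,4,0,3)_8 → 4⁴ + 4⁴ + 0⁴ + 3⁴ = 593
593 = (1,1,2,1)_8 → 1⁴ + 1⁴ + 2⁴ + 1⁴ = 19

19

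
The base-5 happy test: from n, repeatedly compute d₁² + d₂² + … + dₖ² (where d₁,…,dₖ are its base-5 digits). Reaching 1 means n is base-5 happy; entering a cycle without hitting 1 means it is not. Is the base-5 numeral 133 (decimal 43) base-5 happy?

43 = (1,3,3)_5 → 1² + 3² + 3² = 1 + 9 + 9 = 19
19 = (3,4)_5 → 3² + 4² = 9 + 16 = 25
25 = (1,0,0)_5 → 1² + 0² + 0² = 1 + 0 + 0 = 1  — reached 1.

base-5 happy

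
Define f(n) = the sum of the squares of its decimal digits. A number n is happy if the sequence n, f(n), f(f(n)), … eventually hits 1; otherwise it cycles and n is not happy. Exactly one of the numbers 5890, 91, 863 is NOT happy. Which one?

5890

5890: 5890 → 170 → 50 → 25 → 29 → 85 → 89 → 145 → 42 → 20 → 4 → 16 → 37 → 58 → 89  — repeats 89 (not happy)
91: 91 → 82 → 68 → 100 → 1  — reaches 1 (happy)
863: 863 → 109 → 82 → 68 → 100 → 1  — reaches 1 (happy)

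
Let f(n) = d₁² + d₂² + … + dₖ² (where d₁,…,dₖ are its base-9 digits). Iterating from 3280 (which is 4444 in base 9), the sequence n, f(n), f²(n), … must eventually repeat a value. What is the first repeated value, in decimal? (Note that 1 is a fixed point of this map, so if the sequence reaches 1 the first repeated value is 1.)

3280 = (4,4,4,4)_9 → 4² + 4² + 4² + 4² = 16 + 16 + 16 + 16 = 64
64 = (7,1)_9 → 7² + 1² = 49 + 1 = 50
50 = (5,5)_9 → 5² + 5² = 25 + 25 = 50  — 50 already appeared earlier.

50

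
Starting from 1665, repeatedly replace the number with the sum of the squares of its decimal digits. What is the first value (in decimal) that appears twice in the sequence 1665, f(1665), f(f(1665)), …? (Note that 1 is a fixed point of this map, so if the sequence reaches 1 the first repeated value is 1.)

145

1665 → 1² + 6² + 6² + 5² = 1 + 36 + 36 + 25 = 98
98 → 9² + 8² = 81 + 64 = 145
145 → 1² + 4² + 5² = 1 + 16 + 25 = 42
42 → 4² + 2² = 16 + 4 = 20
20 → 2² + 0² = 4 + 0 = 4
4 → 4² = 16
16 → 1² + 6² = 1 + 36 = 37
37 → 3² + 7² = 9 + 49 = 58
58 → 5² + 8² = 25 + 64 = 89
89 → 8² + 9² = 64 + 81 = 145  — 145 already appeared earlier.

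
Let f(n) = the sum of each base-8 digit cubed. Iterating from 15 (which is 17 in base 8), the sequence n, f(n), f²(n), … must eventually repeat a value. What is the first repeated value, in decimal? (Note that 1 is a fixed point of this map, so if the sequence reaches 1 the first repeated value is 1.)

15 = (1,7)_8 → 344
344 = (5,3,0)_8 → 152
152 = (2,3,0)_8 → 35
35 = (4,3)_8 → 91
91 = (1,3,3)_8 → 55
55 = (6,7)_8 → 559
559 = (1,0,5,7)_8 → 469
469 = (7,2,5)_8 → 476
476 = (7,3,4)_8 → 434
434 = (6,6,2)_8 → 440
440 = (6,7,0)_8 → 559  — 559 already appeared earlier.

559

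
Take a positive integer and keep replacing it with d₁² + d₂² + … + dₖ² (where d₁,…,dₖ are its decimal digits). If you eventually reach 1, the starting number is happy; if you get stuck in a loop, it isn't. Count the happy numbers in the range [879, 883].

879: 879 → 194 → 98 → 145 → 42 → 20 → 4 → 16 → 37 → 58 → 89 → 145  (repeats 145)
880: 880 → 128 → 69 → 117 → 51 → 26 → 40 → 16 → 37 → 58 → 89 → 145 → 42 → 20 → 4 → 16  (repeats 16)
881: 881 → 129 → 86 → 100 → 1  (reaches 1)
882: 882 → 132 → 14 → 17 → 50 → 25 → 29 → 85 → 89 → 145 → 42 → 20 → 4 → 16 → 37 → 58 → 89  (repeats 89)
883: 883 → 137 → 59 → 106 → 37 → 58 → 89 → 145 → 42 → 20 → 4 → 16 → 37  (repeats 37)
happy: 881

1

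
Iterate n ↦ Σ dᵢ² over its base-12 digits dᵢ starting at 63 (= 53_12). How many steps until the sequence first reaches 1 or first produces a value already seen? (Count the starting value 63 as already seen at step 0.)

11

63 = (5,3)_12 → 34
34 = (2,10)_12 → 104
104 = (8,8)_12 → 128
128 = (10,8)_12 → 164
164 = (1,1,8)_12 → 66
66 = (5,6)_12 → 61
61 = (5,1)_12 → 26
26 = (2,2)_12 → 8
8 = (8)_12 → 64
64 = (5,4)_12 → 41
41 = (3,5)_12 → 34  — 34 repeats.
That took 11 steps.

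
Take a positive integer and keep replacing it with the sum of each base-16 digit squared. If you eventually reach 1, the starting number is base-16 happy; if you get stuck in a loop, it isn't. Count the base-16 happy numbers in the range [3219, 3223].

3219: 3219 → 234 → 296 → 69 → 41 → 85 → 50 → 13 → 169 → 181 → 146 → 85  (repeats 85)
3220: 3220 → 241 → 226 → 200 → 208 → 169 → 181 → 146 → 85 → 50 → 13 → 169  (repeats 169)
3221: 3221 → 250 → 325 → 42 → 104 → 100 → 52 → 25 → 82 → 29 → 170 → 200 → 208 → 169 → 181 → 146 → 85 → 50 → 13 → 169  (repeats 169)
3222: 3222 → 261 → 26 → 101 → 61 → 178 → 125 → 218 → 269 → 170 → 200 → 208 → 169 → 181 → 146 → 85 → 50 → 13 → 169  (repeats 169)
3223: 3223 → 274 → 6 → 36 → 20 → 17 → 2 → 4 → 16 → 1  (reaches 1)
base-16 happy: 3223

1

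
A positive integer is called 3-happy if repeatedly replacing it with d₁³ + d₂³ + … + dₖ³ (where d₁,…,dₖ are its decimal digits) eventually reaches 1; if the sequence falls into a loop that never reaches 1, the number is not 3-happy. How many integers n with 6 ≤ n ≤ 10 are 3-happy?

1

6: 6 → 216 → 225 → 141 → 66 → 432 → 99 → 1458 → 702 → 351 → 153 → 153  (repeats 153)
7: 7 → 343 → 118 → 514 → 190 → 730 → 370 → 370  (repeats 370)
8: 8 → 512 → 134 → 92 → 737 → 713 → 371 → 371  (repeats 371)
9: 9 → 729 → 1080 → 513 → 153 → 153  (repeats 153)
10: 10 → 1  (reaches 1)
3-happy: 10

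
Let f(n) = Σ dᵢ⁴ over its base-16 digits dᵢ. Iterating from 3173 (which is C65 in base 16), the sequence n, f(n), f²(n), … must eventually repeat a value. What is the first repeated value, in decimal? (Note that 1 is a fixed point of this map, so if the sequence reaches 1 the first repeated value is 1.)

3173 = (12,6,5)_16 → 12⁴ + 6⁴ + 5⁴ = 22657
22657 = (5,8,8,1)_16 → 5⁴ + 8⁴ + 8⁴ + 1⁴ = 8818
8818 = (2,2,7,2)_16 → 2⁴ + 2⁴ + 7⁴ + 2⁴ = 2449
2449 = (9,9,1)_16 → 9⁴ + 9⁴ + 1⁴ = 13123
13123 = (3,3,4,3)_16 → 3⁴ + 3⁴ + 4⁴ + 3⁴ = 499
499 = (1,15,3)_16 → 1⁴ + 15⁴ + 3⁴ = 50707
50707 = (12,6,1,3)_16 → 12⁴ + 6⁴ + 1⁴ + 3⁴ = 22114
22114 = (5,6,6,2)_16 → 5⁴ + 6⁴ + 6⁴ + 2⁴ = 3233
3233 = (12,10,1)_16 → 12⁴ + 10⁴ + 1⁴ = 30737
30737 = (7,8,1,1)_16 → 7⁴ + 8⁴ + 1⁴ + 1⁴ = 6499
6499 = (1,9,6,3)_16 → 1⁴ + 9⁴ + 6⁴ + 3⁴ = 7939
7939 = (1,15,0,3)_16 → 1⁴ + 15⁴ + 0⁴ + 3⁴ = 50707  — 50707 already appeared earlier.

50707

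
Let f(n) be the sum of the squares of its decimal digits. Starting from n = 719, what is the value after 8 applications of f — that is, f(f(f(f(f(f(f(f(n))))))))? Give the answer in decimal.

89

719 → 131
131 → 11
11 → 2
2 → 4
4 → 16
16 → 37
37 → 58
58 → 89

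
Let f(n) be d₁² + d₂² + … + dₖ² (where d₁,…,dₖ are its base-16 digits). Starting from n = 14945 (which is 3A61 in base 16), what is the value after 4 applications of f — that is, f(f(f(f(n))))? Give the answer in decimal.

14945 = (3,10,6,1)_16 → 3² + 10² + 6² + 1² = 146
146 = (9,2)_16 → 9² + 2² = 85
85 = (5,5)_16 → 5² + 5² = 50
50 = (3,2)_16 → 3² + 2² = 13

13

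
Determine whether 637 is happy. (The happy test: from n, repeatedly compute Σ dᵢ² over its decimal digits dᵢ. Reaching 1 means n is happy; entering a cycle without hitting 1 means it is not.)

637 → 6² + 3² + 7² = 36 + 9 + 49 = 94
94 → 9² + 4² = 81 + 16 = 97
97 → 9² + 7² = 81 + 49 = 130
130 → 1² + 3² + 0² = 1 + 9 + 0 = 10
10 → 1² + 0² = 1 + 0 = 1  — reached 1.

happy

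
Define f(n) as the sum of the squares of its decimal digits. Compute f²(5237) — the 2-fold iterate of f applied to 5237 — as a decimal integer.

113

5237 → 87
87 → 113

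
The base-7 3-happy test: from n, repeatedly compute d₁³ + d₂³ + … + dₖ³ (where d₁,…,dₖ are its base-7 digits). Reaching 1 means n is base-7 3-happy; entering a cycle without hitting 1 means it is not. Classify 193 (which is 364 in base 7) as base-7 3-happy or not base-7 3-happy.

base-7 3-happy

193 = (3,6,4)_7 → 3³ + 6³ + 4³ = 307
307 = (6,1,6)_7 → 6³ + 1³ + 6³ = 433
433 = (1,1,5,6)_7 → 1³ + 1³ + 5³ + 6³ = 343
343 = (1,0,0,0)_7 → 1³ + 0³ + 0³ + 0³ = 1  — reached 1.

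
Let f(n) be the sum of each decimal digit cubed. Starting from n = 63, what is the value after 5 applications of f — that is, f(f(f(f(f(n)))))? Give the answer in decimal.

63 → 6³ + 3³ = 243
243 → 2³ + 4³ + 3³ = 99
99 → 9³ + 9³ = 1458
1458 → 1³ + 4³ + 5³ + 8³ = 702
702 → 7³ + 0³ + 2³ = 351

351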